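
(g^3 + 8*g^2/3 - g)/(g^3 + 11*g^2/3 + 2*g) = (3*g - 1)/(3*g + 2)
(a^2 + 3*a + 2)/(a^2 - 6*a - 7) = (a + 2)/(a - 7)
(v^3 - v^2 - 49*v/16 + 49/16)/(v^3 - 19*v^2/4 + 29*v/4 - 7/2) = (v + 7/4)/(v - 2)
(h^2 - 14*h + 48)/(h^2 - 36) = (h - 8)/(h + 6)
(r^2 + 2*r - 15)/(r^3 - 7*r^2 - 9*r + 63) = (r + 5)/(r^2 - 4*r - 21)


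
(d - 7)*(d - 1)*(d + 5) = d^3 - 3*d^2 - 33*d + 35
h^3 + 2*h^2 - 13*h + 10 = (h - 2)*(h - 1)*(h + 5)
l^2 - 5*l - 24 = (l - 8)*(l + 3)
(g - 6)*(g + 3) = g^2 - 3*g - 18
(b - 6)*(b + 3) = b^2 - 3*b - 18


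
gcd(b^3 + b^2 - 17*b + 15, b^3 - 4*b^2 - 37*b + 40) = b^2 + 4*b - 5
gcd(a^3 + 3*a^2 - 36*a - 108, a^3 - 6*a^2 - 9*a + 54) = a^2 - 3*a - 18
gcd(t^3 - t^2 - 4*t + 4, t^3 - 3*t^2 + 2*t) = t^2 - 3*t + 2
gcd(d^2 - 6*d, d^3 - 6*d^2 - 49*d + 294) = d - 6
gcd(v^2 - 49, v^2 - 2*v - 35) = v - 7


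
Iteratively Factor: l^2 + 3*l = (l + 3)*(l)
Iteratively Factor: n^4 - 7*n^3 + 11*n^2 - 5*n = (n)*(n^3 - 7*n^2 + 11*n - 5) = n*(n - 1)*(n^2 - 6*n + 5) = n*(n - 1)^2*(n - 5)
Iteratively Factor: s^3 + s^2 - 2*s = (s)*(s^2 + s - 2) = s*(s + 2)*(s - 1)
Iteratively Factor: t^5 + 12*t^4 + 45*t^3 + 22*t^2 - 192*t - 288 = (t + 4)*(t^4 + 8*t^3 + 13*t^2 - 30*t - 72) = (t + 4)^2*(t^3 + 4*t^2 - 3*t - 18) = (t - 2)*(t + 4)^2*(t^2 + 6*t + 9) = (t - 2)*(t + 3)*(t + 4)^2*(t + 3)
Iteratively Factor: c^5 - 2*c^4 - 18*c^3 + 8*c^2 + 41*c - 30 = (c + 2)*(c^4 - 4*c^3 - 10*c^2 + 28*c - 15) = (c - 1)*(c + 2)*(c^3 - 3*c^2 - 13*c + 15) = (c - 1)^2*(c + 2)*(c^2 - 2*c - 15) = (c - 1)^2*(c + 2)*(c + 3)*(c - 5)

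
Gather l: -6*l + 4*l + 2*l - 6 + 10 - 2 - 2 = 0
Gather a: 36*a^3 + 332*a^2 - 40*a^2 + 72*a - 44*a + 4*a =36*a^3 + 292*a^2 + 32*a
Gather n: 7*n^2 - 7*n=7*n^2 - 7*n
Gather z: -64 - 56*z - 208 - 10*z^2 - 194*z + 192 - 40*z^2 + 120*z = -50*z^2 - 130*z - 80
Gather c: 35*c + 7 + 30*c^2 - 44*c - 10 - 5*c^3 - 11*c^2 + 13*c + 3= -5*c^3 + 19*c^2 + 4*c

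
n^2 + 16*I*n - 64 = (n + 8*I)^2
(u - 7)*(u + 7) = u^2 - 49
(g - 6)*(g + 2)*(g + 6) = g^3 + 2*g^2 - 36*g - 72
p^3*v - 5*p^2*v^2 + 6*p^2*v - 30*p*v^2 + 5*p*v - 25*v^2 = (p + 5)*(p - 5*v)*(p*v + v)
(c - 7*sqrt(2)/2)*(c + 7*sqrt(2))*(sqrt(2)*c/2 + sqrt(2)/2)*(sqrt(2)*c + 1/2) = c^4 + c^3 + 15*sqrt(2)*c^3/4 - 189*c^2/4 + 15*sqrt(2)*c^2/4 - 189*c/4 - 49*sqrt(2)*c/4 - 49*sqrt(2)/4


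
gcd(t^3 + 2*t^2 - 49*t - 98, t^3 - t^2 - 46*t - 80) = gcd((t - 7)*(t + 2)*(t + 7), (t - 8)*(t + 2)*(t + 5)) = t + 2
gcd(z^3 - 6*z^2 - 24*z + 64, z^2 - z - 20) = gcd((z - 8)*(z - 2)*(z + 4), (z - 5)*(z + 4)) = z + 4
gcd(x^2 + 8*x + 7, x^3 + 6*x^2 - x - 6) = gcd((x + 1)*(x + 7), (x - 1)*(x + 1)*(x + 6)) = x + 1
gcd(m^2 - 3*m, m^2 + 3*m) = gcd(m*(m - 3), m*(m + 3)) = m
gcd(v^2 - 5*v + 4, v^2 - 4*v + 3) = v - 1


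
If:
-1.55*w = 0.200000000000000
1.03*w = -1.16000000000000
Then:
No Solution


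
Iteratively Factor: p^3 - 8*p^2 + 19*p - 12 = (p - 4)*(p^2 - 4*p + 3) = (p - 4)*(p - 1)*(p - 3)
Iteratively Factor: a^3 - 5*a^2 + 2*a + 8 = (a - 2)*(a^2 - 3*a - 4) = (a - 4)*(a - 2)*(a + 1)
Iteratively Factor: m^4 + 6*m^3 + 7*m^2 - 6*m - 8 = (m + 4)*(m^3 + 2*m^2 - m - 2) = (m + 1)*(m + 4)*(m^2 + m - 2) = (m + 1)*(m + 2)*(m + 4)*(m - 1)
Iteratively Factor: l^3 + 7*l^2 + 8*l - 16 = (l + 4)*(l^2 + 3*l - 4) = (l + 4)^2*(l - 1)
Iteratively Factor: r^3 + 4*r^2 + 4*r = (r + 2)*(r^2 + 2*r) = r*(r + 2)*(r + 2)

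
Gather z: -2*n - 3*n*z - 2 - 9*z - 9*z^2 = -2*n - 9*z^2 + z*(-3*n - 9) - 2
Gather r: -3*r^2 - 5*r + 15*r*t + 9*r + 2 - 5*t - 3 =-3*r^2 + r*(15*t + 4) - 5*t - 1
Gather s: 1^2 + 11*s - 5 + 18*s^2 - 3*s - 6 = 18*s^2 + 8*s - 10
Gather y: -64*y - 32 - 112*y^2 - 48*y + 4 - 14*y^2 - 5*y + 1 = -126*y^2 - 117*y - 27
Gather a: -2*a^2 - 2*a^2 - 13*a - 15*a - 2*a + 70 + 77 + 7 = -4*a^2 - 30*a + 154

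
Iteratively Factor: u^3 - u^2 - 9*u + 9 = (u - 3)*(u^2 + 2*u - 3) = (u - 3)*(u - 1)*(u + 3)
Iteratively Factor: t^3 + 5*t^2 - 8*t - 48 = (t + 4)*(t^2 + t - 12) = (t + 4)^2*(t - 3)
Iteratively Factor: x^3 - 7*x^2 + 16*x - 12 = (x - 2)*(x^2 - 5*x + 6) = (x - 3)*(x - 2)*(x - 2)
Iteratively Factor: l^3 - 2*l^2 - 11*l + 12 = (l - 1)*(l^2 - l - 12) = (l - 4)*(l - 1)*(l + 3)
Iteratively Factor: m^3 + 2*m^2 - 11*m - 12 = (m - 3)*(m^2 + 5*m + 4) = (m - 3)*(m + 4)*(m + 1)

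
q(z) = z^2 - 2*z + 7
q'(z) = 2*z - 2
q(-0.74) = 9.03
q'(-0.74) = -3.48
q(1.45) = 6.20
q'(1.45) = 0.90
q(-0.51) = 8.28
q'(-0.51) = -3.02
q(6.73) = 38.83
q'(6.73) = 11.46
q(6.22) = 33.25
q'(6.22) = 10.44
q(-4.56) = 36.91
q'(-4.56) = -11.12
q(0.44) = 6.31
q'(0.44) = -1.12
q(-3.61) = 27.25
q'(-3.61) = -9.22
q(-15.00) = 262.00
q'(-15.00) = -32.00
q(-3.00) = 22.00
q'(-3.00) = -8.00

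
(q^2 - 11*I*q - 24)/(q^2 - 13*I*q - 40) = (q - 3*I)/(q - 5*I)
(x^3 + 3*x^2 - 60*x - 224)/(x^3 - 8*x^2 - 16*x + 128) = (x + 7)/(x - 4)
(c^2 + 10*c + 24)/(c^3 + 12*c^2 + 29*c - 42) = (c + 4)/(c^2 + 6*c - 7)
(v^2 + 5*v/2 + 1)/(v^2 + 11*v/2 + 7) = (2*v + 1)/(2*v + 7)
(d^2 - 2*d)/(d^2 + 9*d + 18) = d*(d - 2)/(d^2 + 9*d + 18)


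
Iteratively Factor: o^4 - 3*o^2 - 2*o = (o + 1)*(o^3 - o^2 - 2*o) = (o - 2)*(o + 1)*(o^2 + o) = (o - 2)*(o + 1)^2*(o)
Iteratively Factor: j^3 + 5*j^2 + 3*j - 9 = (j + 3)*(j^2 + 2*j - 3) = (j + 3)^2*(j - 1)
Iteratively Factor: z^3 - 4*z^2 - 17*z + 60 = (z - 3)*(z^2 - z - 20) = (z - 5)*(z - 3)*(z + 4)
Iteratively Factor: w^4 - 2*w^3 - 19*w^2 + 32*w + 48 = (w - 4)*(w^3 + 2*w^2 - 11*w - 12) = (w - 4)*(w + 4)*(w^2 - 2*w - 3) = (w - 4)*(w + 1)*(w + 4)*(w - 3)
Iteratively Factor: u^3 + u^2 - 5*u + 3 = (u + 3)*(u^2 - 2*u + 1) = (u - 1)*(u + 3)*(u - 1)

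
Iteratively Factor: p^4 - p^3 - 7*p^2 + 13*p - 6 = (p + 3)*(p^3 - 4*p^2 + 5*p - 2) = (p - 2)*(p + 3)*(p^2 - 2*p + 1) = (p - 2)*(p - 1)*(p + 3)*(p - 1)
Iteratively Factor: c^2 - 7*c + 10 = (c - 5)*(c - 2)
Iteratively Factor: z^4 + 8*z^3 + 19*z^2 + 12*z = (z + 1)*(z^3 + 7*z^2 + 12*z) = (z + 1)*(z + 3)*(z^2 + 4*z) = z*(z + 1)*(z + 3)*(z + 4)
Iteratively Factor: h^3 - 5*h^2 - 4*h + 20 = (h - 2)*(h^2 - 3*h - 10) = (h - 5)*(h - 2)*(h + 2)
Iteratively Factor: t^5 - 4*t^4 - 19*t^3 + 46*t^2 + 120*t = (t + 2)*(t^4 - 6*t^3 - 7*t^2 + 60*t) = (t + 2)*(t + 3)*(t^3 - 9*t^2 + 20*t) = (t - 5)*(t + 2)*(t + 3)*(t^2 - 4*t) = t*(t - 5)*(t + 2)*(t + 3)*(t - 4)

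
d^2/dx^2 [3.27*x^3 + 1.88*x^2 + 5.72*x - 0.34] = 19.62*x + 3.76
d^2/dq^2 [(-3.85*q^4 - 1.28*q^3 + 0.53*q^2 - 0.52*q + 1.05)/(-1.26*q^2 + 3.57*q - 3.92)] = (12.22452*q^6 - 103.90842*q^5 + 408.50271*q^4 - 845.189436*q^3 + 608.155464*q^2 + 130.942308*q - 18.126178)/(2.000376*q^6 - 17.003196*q^5 + 66.845898*q^4 - 151.296957*q^3 + 207.965016*q^2 - 164.574144*q + 60.236288)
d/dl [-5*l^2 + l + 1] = 1 - 10*l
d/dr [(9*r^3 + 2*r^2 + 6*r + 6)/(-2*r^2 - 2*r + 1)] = (-18*r^4 - 36*r^3 + 35*r^2 + 28*r + 18)/(4*r^4 + 8*r^3 - 4*r + 1)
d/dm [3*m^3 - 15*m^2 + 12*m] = 9*m^2 - 30*m + 12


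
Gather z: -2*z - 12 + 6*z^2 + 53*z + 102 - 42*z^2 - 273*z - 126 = -36*z^2 - 222*z - 36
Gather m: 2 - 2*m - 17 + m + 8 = -m - 7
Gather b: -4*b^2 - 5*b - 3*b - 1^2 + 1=-4*b^2 - 8*b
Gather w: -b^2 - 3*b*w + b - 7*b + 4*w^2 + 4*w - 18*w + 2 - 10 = -b^2 - 6*b + 4*w^2 + w*(-3*b - 14) - 8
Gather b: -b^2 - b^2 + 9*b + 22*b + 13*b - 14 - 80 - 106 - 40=-2*b^2 + 44*b - 240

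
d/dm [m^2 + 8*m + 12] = 2*m + 8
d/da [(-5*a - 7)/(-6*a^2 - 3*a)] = (-10*a^2 - 28*a - 7)/(3*a^2*(4*a^2 + 4*a + 1))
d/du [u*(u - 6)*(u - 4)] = 3*u^2 - 20*u + 24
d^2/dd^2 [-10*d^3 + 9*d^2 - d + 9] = 18 - 60*d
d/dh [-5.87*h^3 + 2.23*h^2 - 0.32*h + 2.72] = -17.61*h^2 + 4.46*h - 0.32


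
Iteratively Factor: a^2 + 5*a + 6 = (a + 2)*(a + 3)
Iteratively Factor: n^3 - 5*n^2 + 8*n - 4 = (n - 1)*(n^2 - 4*n + 4) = (n - 2)*(n - 1)*(n - 2)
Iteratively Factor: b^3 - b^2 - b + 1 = (b - 1)*(b^2 - 1) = (b - 1)^2*(b + 1)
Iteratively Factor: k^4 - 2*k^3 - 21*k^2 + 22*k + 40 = (k - 2)*(k^3 - 21*k - 20) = (k - 2)*(k + 4)*(k^2 - 4*k - 5) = (k - 5)*(k - 2)*(k + 4)*(k + 1)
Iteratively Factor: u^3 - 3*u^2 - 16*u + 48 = (u - 4)*(u^2 + u - 12) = (u - 4)*(u - 3)*(u + 4)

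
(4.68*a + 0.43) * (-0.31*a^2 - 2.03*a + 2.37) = -1.4508*a^3 - 9.6337*a^2 + 10.2187*a + 1.0191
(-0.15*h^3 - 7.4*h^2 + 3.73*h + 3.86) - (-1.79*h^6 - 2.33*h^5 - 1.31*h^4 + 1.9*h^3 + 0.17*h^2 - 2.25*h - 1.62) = 1.79*h^6 + 2.33*h^5 + 1.31*h^4 - 2.05*h^3 - 7.57*h^2 + 5.98*h + 5.48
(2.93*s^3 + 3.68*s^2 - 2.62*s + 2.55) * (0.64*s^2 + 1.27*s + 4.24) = 1.8752*s^5 + 6.0763*s^4 + 15.42*s^3 + 13.9078*s^2 - 7.8703*s + 10.812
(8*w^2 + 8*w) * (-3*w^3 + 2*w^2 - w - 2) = -24*w^5 - 8*w^4 + 8*w^3 - 24*w^2 - 16*w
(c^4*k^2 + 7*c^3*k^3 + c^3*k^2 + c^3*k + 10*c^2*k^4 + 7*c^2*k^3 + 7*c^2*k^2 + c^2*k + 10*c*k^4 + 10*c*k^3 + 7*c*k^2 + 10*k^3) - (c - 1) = c^4*k^2 + 7*c^3*k^3 + c^3*k^2 + c^3*k + 10*c^2*k^4 + 7*c^2*k^3 + 7*c^2*k^2 + c^2*k + 10*c*k^4 + 10*c*k^3 + 7*c*k^2 - c + 10*k^3 + 1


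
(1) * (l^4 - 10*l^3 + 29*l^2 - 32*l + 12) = l^4 - 10*l^3 + 29*l^2 - 32*l + 12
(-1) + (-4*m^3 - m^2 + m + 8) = -4*m^3 - m^2 + m + 7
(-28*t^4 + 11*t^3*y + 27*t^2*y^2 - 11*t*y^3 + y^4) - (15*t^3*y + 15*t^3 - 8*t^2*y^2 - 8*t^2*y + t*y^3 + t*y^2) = -28*t^4 - 4*t^3*y - 15*t^3 + 35*t^2*y^2 + 8*t^2*y - 12*t*y^3 - t*y^2 + y^4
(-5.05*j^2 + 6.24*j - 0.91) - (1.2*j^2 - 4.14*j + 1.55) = -6.25*j^2 + 10.38*j - 2.46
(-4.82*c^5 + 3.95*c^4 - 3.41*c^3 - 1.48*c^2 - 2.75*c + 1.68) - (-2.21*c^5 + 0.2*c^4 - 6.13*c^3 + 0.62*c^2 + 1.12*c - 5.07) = -2.61*c^5 + 3.75*c^4 + 2.72*c^3 - 2.1*c^2 - 3.87*c + 6.75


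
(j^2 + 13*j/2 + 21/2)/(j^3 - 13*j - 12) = (j + 7/2)/(j^2 - 3*j - 4)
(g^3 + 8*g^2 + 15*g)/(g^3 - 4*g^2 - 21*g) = (g + 5)/(g - 7)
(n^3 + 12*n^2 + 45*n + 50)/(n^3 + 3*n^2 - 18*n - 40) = (n + 5)/(n - 4)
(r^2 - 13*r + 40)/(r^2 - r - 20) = (r - 8)/(r + 4)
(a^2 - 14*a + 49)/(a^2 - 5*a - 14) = (a - 7)/(a + 2)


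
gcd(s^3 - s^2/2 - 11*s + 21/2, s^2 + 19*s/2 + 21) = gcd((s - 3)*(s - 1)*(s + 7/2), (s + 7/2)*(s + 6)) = s + 7/2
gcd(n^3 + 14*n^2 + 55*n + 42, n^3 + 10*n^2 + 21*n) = n + 7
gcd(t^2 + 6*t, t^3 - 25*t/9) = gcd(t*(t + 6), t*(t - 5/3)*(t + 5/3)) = t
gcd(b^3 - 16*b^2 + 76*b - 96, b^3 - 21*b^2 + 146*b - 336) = b^2 - 14*b + 48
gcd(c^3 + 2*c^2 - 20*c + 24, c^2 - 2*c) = c - 2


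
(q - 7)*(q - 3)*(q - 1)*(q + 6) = q^4 - 5*q^3 - 35*q^2 + 165*q - 126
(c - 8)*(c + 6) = c^2 - 2*c - 48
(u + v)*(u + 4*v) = u^2 + 5*u*v + 4*v^2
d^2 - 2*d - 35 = (d - 7)*(d + 5)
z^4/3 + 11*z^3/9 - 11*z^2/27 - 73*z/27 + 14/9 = (z/3 + 1)*(z - 1)*(z - 2/3)*(z + 7/3)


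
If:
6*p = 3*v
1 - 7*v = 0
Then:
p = 1/14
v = 1/7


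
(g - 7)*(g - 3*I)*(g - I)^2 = g^4 - 7*g^3 - 5*I*g^3 - 7*g^2 + 35*I*g^2 + 49*g + 3*I*g - 21*I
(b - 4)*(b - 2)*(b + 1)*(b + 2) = b^4 - 3*b^3 - 8*b^2 + 12*b + 16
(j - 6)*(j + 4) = j^2 - 2*j - 24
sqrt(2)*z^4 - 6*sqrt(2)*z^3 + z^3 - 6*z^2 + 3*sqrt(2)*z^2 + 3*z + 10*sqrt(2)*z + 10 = (z - 5)*(z - 2)*(z + sqrt(2)/2)*(sqrt(2)*z + sqrt(2))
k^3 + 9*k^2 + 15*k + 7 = (k + 1)^2*(k + 7)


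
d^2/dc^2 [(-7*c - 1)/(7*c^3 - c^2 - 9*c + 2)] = 2*(-(7*c + 1)*(-21*c^2 + 2*c + 9)^2 + (147*c^2 - 14*c + (7*c + 1)*(21*c - 1) - 63)*(7*c^3 - c^2 - 9*c + 2))/(7*c^3 - c^2 - 9*c + 2)^3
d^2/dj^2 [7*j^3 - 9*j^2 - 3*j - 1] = 42*j - 18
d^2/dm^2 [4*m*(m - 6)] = 8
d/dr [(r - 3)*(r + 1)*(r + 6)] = 3*r^2 + 8*r - 15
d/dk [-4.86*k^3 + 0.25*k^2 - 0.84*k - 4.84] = -14.58*k^2 + 0.5*k - 0.84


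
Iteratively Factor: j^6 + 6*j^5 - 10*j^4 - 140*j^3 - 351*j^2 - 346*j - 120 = (j - 5)*(j^5 + 11*j^4 + 45*j^3 + 85*j^2 + 74*j + 24) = (j - 5)*(j + 4)*(j^4 + 7*j^3 + 17*j^2 + 17*j + 6) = (j - 5)*(j + 1)*(j + 4)*(j^3 + 6*j^2 + 11*j + 6) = (j - 5)*(j + 1)*(j + 3)*(j + 4)*(j^2 + 3*j + 2) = (j - 5)*(j + 1)^2*(j + 3)*(j + 4)*(j + 2)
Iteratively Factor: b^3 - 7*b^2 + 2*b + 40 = (b - 5)*(b^2 - 2*b - 8) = (b - 5)*(b - 4)*(b + 2)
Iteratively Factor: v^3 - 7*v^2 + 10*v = (v)*(v^2 - 7*v + 10) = v*(v - 2)*(v - 5)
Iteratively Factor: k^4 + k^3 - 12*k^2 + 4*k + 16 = (k - 2)*(k^3 + 3*k^2 - 6*k - 8) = (k - 2)*(k + 4)*(k^2 - k - 2) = (k - 2)^2*(k + 4)*(k + 1)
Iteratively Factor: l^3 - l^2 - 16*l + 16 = (l + 4)*(l^2 - 5*l + 4) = (l - 1)*(l + 4)*(l - 4)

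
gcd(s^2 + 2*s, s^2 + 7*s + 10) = s + 2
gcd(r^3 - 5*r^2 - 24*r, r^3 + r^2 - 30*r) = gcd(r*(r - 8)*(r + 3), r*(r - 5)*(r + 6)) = r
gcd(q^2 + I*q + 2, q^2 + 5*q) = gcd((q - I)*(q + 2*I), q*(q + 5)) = 1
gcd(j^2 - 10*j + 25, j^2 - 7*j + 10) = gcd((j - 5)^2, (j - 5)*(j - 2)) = j - 5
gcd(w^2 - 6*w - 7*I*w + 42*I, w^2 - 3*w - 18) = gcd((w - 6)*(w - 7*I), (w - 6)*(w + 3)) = w - 6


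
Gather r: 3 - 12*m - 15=-12*m - 12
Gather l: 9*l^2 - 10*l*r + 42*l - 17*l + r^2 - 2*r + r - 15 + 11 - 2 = 9*l^2 + l*(25 - 10*r) + r^2 - r - 6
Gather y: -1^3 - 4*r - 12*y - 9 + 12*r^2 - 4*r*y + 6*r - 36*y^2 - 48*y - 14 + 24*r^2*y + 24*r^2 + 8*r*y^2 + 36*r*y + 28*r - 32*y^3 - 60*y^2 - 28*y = 36*r^2 + 30*r - 32*y^3 + y^2*(8*r - 96) + y*(24*r^2 + 32*r - 88) - 24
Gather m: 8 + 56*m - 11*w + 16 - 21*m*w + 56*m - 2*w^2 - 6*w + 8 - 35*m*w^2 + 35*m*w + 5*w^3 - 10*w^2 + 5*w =m*(-35*w^2 + 14*w + 112) + 5*w^3 - 12*w^2 - 12*w + 32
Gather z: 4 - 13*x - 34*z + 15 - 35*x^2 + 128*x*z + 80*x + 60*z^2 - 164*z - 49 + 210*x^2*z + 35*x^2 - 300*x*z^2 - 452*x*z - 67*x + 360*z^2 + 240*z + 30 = z^2*(420 - 300*x) + z*(210*x^2 - 324*x + 42)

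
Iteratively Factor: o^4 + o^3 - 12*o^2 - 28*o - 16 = (o + 1)*(o^3 - 12*o - 16) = (o - 4)*(o + 1)*(o^2 + 4*o + 4) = (o - 4)*(o + 1)*(o + 2)*(o + 2)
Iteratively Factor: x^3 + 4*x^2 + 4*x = (x + 2)*(x^2 + 2*x) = (x + 2)^2*(x)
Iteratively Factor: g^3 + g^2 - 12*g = (g + 4)*(g^2 - 3*g) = (g - 3)*(g + 4)*(g)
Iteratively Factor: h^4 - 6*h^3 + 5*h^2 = (h - 1)*(h^3 - 5*h^2) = h*(h - 1)*(h^2 - 5*h) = h*(h - 5)*(h - 1)*(h)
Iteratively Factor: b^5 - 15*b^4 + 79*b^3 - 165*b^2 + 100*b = (b - 5)*(b^4 - 10*b^3 + 29*b^2 - 20*b) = b*(b - 5)*(b^3 - 10*b^2 + 29*b - 20) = b*(b - 5)*(b - 1)*(b^2 - 9*b + 20) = b*(b - 5)*(b - 4)*(b - 1)*(b - 5)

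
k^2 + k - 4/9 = (k - 1/3)*(k + 4/3)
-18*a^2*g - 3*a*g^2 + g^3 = g*(-6*a + g)*(3*a + g)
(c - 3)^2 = c^2 - 6*c + 9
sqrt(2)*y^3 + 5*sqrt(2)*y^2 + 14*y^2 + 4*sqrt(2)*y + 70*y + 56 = (y + 4)*(y + 7*sqrt(2))*(sqrt(2)*y + sqrt(2))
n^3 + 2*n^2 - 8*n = n*(n - 2)*(n + 4)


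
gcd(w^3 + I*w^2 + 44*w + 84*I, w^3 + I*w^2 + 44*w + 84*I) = w^3 + I*w^2 + 44*w + 84*I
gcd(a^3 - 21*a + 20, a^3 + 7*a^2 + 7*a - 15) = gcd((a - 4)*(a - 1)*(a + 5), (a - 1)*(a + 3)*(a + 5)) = a^2 + 4*a - 5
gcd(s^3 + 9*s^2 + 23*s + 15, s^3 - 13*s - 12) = s^2 + 4*s + 3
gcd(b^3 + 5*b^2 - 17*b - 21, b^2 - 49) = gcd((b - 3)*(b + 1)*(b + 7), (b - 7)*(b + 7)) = b + 7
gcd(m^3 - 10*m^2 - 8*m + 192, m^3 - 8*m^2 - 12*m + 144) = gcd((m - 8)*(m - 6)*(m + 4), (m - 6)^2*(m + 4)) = m^2 - 2*m - 24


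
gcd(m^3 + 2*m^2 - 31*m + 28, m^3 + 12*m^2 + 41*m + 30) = 1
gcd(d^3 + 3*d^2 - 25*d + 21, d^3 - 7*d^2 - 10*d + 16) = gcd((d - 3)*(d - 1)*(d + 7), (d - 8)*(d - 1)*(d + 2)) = d - 1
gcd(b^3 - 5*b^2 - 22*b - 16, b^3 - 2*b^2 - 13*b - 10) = b^2 + 3*b + 2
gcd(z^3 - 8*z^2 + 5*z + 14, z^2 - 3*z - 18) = 1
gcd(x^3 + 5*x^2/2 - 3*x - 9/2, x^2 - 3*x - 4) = x + 1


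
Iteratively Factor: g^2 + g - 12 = (g + 4)*(g - 3)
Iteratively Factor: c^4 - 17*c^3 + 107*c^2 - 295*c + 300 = (c - 4)*(c^3 - 13*c^2 + 55*c - 75) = (c - 4)*(c - 3)*(c^2 - 10*c + 25) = (c - 5)*(c - 4)*(c - 3)*(c - 5)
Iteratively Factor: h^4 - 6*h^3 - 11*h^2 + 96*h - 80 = (h + 4)*(h^3 - 10*h^2 + 29*h - 20) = (h - 5)*(h + 4)*(h^2 - 5*h + 4) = (h - 5)*(h - 1)*(h + 4)*(h - 4)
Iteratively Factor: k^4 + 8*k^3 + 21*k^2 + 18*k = (k + 3)*(k^3 + 5*k^2 + 6*k) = (k + 3)^2*(k^2 + 2*k) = (k + 2)*(k + 3)^2*(k)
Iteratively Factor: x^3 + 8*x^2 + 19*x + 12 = (x + 3)*(x^2 + 5*x + 4) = (x + 3)*(x + 4)*(x + 1)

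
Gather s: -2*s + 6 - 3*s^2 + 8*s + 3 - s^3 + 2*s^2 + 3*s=-s^3 - s^2 + 9*s + 9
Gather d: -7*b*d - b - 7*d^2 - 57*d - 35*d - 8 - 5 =-b - 7*d^2 + d*(-7*b - 92) - 13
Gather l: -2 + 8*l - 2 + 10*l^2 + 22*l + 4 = 10*l^2 + 30*l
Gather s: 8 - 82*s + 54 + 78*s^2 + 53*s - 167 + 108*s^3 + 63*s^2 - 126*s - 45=108*s^3 + 141*s^2 - 155*s - 150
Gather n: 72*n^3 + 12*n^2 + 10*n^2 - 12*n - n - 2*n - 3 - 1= 72*n^3 + 22*n^2 - 15*n - 4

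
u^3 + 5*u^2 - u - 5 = (u - 1)*(u + 1)*(u + 5)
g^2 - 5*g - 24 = (g - 8)*(g + 3)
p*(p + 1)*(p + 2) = p^3 + 3*p^2 + 2*p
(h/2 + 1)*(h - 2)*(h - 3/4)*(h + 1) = h^4/2 + h^3/8 - 19*h^2/8 - h/2 + 3/2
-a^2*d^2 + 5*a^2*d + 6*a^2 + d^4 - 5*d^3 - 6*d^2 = (-a + d)*(a + d)*(d - 6)*(d + 1)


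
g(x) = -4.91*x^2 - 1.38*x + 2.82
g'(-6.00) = 57.54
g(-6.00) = -165.66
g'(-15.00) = 145.92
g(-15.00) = -1081.23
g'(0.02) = -1.58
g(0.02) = 2.79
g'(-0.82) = 6.67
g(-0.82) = 0.65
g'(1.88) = -19.84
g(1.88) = -17.13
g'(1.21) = -13.26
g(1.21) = -6.04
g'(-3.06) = 28.67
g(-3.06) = -38.93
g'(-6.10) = 58.52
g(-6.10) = -171.46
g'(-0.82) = 6.67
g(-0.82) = 0.65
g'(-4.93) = 47.03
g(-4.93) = -109.71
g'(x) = -9.82*x - 1.38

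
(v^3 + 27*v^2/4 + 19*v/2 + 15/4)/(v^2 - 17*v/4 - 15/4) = (v^2 + 6*v + 5)/(v - 5)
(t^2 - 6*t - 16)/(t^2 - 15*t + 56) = (t + 2)/(t - 7)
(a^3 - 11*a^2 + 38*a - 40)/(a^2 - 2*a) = a - 9 + 20/a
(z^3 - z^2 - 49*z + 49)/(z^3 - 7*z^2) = 1 + 6/z - 7/z^2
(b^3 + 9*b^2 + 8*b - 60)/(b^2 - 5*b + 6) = (b^2 + 11*b + 30)/(b - 3)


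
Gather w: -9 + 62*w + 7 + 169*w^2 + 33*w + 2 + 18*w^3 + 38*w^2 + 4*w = 18*w^3 + 207*w^2 + 99*w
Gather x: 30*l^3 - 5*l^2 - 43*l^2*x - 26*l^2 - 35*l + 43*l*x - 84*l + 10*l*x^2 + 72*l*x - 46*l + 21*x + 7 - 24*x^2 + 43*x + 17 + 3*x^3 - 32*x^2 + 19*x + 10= 30*l^3 - 31*l^2 - 165*l + 3*x^3 + x^2*(10*l - 56) + x*(-43*l^2 + 115*l + 83) + 34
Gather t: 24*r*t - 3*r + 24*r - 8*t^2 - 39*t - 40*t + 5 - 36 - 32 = 21*r - 8*t^2 + t*(24*r - 79) - 63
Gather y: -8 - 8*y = -8*y - 8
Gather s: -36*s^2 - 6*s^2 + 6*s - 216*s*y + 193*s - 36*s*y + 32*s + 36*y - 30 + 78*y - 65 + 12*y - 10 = -42*s^2 + s*(231 - 252*y) + 126*y - 105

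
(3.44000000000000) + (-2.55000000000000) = 0.890000000000000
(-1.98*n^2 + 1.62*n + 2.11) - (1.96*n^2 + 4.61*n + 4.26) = -3.94*n^2 - 2.99*n - 2.15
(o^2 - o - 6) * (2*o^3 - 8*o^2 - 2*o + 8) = 2*o^5 - 10*o^4 - 6*o^3 + 58*o^2 + 4*o - 48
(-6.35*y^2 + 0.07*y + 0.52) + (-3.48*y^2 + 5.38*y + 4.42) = -9.83*y^2 + 5.45*y + 4.94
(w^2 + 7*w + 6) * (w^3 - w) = w^5 + 7*w^4 + 5*w^3 - 7*w^2 - 6*w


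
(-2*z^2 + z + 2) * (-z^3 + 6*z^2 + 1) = 2*z^5 - 13*z^4 + 4*z^3 + 10*z^2 + z + 2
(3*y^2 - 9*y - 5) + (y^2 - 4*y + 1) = 4*y^2 - 13*y - 4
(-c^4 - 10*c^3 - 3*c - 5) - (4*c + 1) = -c^4 - 10*c^3 - 7*c - 6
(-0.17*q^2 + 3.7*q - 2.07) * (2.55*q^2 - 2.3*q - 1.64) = -0.4335*q^4 + 9.826*q^3 - 13.5097*q^2 - 1.307*q + 3.3948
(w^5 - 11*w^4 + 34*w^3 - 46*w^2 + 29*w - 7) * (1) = w^5 - 11*w^4 + 34*w^3 - 46*w^2 + 29*w - 7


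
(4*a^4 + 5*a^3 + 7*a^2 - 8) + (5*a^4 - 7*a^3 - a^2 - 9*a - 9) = 9*a^4 - 2*a^3 + 6*a^2 - 9*a - 17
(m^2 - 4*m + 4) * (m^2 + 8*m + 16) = m^4 + 4*m^3 - 12*m^2 - 32*m + 64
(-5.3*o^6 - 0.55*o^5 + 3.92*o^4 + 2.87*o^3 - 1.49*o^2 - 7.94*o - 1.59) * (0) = 0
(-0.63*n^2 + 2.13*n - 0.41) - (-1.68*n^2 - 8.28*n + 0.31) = 1.05*n^2 + 10.41*n - 0.72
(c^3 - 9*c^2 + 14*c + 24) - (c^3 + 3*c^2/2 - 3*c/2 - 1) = -21*c^2/2 + 31*c/2 + 25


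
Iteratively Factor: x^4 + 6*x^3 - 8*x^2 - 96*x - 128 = (x + 2)*(x^3 + 4*x^2 - 16*x - 64) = (x + 2)*(x + 4)*(x^2 - 16) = (x - 4)*(x + 2)*(x + 4)*(x + 4)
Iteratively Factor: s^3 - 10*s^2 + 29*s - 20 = (s - 5)*(s^2 - 5*s + 4) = (s - 5)*(s - 1)*(s - 4)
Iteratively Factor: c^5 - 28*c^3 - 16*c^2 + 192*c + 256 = (c + 4)*(c^4 - 4*c^3 - 12*c^2 + 32*c + 64) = (c + 2)*(c + 4)*(c^3 - 6*c^2 + 32) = (c - 4)*(c + 2)*(c + 4)*(c^2 - 2*c - 8) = (c - 4)*(c + 2)^2*(c + 4)*(c - 4)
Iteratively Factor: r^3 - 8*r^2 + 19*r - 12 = (r - 3)*(r^2 - 5*r + 4) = (r - 4)*(r - 3)*(r - 1)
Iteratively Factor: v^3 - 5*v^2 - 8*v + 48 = (v + 3)*(v^2 - 8*v + 16) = (v - 4)*(v + 3)*(v - 4)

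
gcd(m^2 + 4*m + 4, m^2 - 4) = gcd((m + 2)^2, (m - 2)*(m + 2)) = m + 2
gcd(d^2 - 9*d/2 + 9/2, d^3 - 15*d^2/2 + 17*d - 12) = d - 3/2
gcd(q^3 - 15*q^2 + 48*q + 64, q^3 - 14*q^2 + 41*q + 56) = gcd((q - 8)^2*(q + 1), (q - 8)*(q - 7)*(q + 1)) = q^2 - 7*q - 8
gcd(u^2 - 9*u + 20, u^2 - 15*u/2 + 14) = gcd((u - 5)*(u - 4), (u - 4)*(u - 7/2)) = u - 4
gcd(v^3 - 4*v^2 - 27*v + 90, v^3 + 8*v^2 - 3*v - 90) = v^2 + 2*v - 15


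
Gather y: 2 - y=2 - y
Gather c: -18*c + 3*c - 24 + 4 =-15*c - 20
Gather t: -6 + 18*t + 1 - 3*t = 15*t - 5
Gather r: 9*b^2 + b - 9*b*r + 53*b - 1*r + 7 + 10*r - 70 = 9*b^2 + 54*b + r*(9 - 9*b) - 63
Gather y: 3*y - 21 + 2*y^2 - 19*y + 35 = 2*y^2 - 16*y + 14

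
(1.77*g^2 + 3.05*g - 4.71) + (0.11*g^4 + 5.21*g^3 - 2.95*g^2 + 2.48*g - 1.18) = 0.11*g^4 + 5.21*g^3 - 1.18*g^2 + 5.53*g - 5.89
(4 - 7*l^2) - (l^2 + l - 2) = -8*l^2 - l + 6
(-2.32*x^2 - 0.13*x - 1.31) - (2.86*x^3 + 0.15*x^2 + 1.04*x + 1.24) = -2.86*x^3 - 2.47*x^2 - 1.17*x - 2.55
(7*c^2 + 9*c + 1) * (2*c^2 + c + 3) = 14*c^4 + 25*c^3 + 32*c^2 + 28*c + 3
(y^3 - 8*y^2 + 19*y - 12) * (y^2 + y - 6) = y^5 - 7*y^4 + 5*y^3 + 55*y^2 - 126*y + 72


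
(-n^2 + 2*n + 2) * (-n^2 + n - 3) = n^4 - 3*n^3 + 3*n^2 - 4*n - 6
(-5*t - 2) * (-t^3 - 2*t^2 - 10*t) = 5*t^4 + 12*t^3 + 54*t^2 + 20*t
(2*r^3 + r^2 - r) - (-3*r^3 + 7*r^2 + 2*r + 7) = 5*r^3 - 6*r^2 - 3*r - 7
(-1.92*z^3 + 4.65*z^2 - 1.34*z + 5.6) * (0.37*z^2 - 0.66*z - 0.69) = -0.7104*z^5 + 2.9877*z^4 - 2.24*z^3 - 0.2521*z^2 - 2.7714*z - 3.864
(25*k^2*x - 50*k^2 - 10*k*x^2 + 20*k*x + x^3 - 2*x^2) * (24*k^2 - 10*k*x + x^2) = 600*k^4*x - 1200*k^4 - 490*k^3*x^2 + 980*k^3*x + 149*k^2*x^3 - 298*k^2*x^2 - 20*k*x^4 + 40*k*x^3 + x^5 - 2*x^4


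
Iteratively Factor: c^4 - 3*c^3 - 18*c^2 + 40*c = (c - 2)*(c^3 - c^2 - 20*c) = (c - 2)*(c + 4)*(c^2 - 5*c) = c*(c - 2)*(c + 4)*(c - 5)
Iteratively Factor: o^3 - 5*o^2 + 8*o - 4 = (o - 1)*(o^2 - 4*o + 4) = (o - 2)*(o - 1)*(o - 2)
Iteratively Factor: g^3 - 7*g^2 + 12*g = (g)*(g^2 - 7*g + 12) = g*(g - 4)*(g - 3)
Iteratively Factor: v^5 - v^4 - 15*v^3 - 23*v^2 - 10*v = (v - 5)*(v^4 + 4*v^3 + 5*v^2 + 2*v) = (v - 5)*(v + 2)*(v^3 + 2*v^2 + v) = (v - 5)*(v + 1)*(v + 2)*(v^2 + v) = v*(v - 5)*(v + 1)*(v + 2)*(v + 1)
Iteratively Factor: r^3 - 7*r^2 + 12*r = (r - 4)*(r^2 - 3*r) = r*(r - 4)*(r - 3)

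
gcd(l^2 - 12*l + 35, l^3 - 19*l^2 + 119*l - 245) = l^2 - 12*l + 35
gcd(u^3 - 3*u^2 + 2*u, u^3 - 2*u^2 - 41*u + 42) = u - 1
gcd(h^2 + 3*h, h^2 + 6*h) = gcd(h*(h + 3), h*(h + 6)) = h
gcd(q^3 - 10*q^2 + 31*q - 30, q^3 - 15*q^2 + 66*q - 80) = q^2 - 7*q + 10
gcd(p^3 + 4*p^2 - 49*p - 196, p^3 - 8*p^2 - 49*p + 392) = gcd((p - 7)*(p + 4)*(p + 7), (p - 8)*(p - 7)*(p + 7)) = p^2 - 49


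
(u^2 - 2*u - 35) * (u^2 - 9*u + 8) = u^4 - 11*u^3 - 9*u^2 + 299*u - 280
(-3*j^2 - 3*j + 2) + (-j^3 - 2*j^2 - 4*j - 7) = -j^3 - 5*j^2 - 7*j - 5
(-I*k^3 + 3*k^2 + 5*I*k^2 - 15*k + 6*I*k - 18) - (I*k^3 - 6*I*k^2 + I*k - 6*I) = -2*I*k^3 + 3*k^2 + 11*I*k^2 - 15*k + 5*I*k - 18 + 6*I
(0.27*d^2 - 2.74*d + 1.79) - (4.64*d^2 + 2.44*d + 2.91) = -4.37*d^2 - 5.18*d - 1.12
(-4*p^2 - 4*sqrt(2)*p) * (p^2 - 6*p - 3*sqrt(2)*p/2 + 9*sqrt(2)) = -4*p^4 + 2*sqrt(2)*p^3 + 24*p^3 - 12*sqrt(2)*p^2 + 12*p^2 - 72*p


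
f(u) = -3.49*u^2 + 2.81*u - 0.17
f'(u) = 2.81 - 6.98*u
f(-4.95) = -99.59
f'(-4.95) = 37.36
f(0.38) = 0.39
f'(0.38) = 0.16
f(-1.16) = -8.13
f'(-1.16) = 10.91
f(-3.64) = -56.64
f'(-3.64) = 28.22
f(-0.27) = -1.18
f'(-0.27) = 4.69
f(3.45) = -32.02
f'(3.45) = -21.27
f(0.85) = -0.30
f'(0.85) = -3.12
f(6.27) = -119.75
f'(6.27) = -40.95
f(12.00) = -469.01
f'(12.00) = -80.95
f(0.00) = -0.17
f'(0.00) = 2.81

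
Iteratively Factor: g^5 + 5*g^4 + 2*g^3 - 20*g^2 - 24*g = (g - 2)*(g^4 + 7*g^3 + 16*g^2 + 12*g) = (g - 2)*(g + 2)*(g^3 + 5*g^2 + 6*g) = g*(g - 2)*(g + 2)*(g^2 + 5*g + 6) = g*(g - 2)*(g + 2)*(g + 3)*(g + 2)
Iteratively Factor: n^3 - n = (n + 1)*(n^2 - n) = n*(n + 1)*(n - 1)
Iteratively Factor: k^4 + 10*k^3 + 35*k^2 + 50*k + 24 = (k + 1)*(k^3 + 9*k^2 + 26*k + 24) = (k + 1)*(k + 4)*(k^2 + 5*k + 6) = (k + 1)*(k + 3)*(k + 4)*(k + 2)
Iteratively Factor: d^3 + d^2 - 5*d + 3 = (d + 3)*(d^2 - 2*d + 1) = (d - 1)*(d + 3)*(d - 1)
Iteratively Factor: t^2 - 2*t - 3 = (t + 1)*(t - 3)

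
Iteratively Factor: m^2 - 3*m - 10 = (m + 2)*(m - 5)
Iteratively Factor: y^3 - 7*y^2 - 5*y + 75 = (y - 5)*(y^2 - 2*y - 15) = (y - 5)*(y + 3)*(y - 5)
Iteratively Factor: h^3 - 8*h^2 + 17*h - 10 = (h - 1)*(h^2 - 7*h + 10) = (h - 5)*(h - 1)*(h - 2)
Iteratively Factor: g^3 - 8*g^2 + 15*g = (g)*(g^2 - 8*g + 15) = g*(g - 5)*(g - 3)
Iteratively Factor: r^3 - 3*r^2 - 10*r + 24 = (r - 2)*(r^2 - r - 12) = (r - 2)*(r + 3)*(r - 4)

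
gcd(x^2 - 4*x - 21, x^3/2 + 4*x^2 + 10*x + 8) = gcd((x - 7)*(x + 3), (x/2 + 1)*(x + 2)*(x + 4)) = 1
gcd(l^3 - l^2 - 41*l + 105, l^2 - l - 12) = 1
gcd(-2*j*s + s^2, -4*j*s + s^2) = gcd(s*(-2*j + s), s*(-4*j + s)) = s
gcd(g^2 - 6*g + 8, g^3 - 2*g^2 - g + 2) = g - 2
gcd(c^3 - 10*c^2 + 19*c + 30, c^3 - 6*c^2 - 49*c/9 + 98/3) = c - 6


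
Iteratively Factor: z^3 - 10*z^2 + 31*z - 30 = (z - 5)*(z^2 - 5*z + 6) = (z - 5)*(z - 2)*(z - 3)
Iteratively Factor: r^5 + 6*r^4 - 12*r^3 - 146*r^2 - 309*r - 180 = (r + 4)*(r^4 + 2*r^3 - 20*r^2 - 66*r - 45) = (r + 3)*(r + 4)*(r^3 - r^2 - 17*r - 15) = (r - 5)*(r + 3)*(r + 4)*(r^2 + 4*r + 3) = (r - 5)*(r + 3)^2*(r + 4)*(r + 1)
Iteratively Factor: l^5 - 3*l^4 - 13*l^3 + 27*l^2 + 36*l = (l - 3)*(l^4 - 13*l^2 - 12*l) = (l - 3)*(l + 3)*(l^3 - 3*l^2 - 4*l) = l*(l - 3)*(l + 3)*(l^2 - 3*l - 4) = l*(l - 3)*(l + 1)*(l + 3)*(l - 4)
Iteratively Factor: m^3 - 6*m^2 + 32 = (m - 4)*(m^2 - 2*m - 8) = (m - 4)^2*(m + 2)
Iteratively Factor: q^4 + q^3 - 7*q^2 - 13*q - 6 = (q - 3)*(q^3 + 4*q^2 + 5*q + 2) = (q - 3)*(q + 1)*(q^2 + 3*q + 2) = (q - 3)*(q + 1)^2*(q + 2)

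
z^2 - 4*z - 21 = (z - 7)*(z + 3)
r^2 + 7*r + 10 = (r + 2)*(r + 5)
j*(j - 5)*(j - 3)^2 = j^4 - 11*j^3 + 39*j^2 - 45*j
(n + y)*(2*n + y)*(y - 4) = 2*n^2*y - 8*n^2 + 3*n*y^2 - 12*n*y + y^3 - 4*y^2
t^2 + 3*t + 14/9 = (t + 2/3)*(t + 7/3)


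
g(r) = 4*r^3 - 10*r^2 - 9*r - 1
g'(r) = 12*r^2 - 20*r - 9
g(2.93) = -12.60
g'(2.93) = 35.42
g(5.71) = 366.25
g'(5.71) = 268.05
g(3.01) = -9.61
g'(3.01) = 39.52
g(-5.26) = -812.46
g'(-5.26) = 428.21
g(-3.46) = -255.26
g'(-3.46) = 203.86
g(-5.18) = -778.67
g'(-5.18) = 416.59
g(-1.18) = -10.88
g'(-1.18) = 31.31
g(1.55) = -24.08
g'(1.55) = -11.17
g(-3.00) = -172.00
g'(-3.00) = 159.00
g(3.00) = -10.00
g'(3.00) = 39.00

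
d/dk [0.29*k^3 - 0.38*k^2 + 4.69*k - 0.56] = 0.87*k^2 - 0.76*k + 4.69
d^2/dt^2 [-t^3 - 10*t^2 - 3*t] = -6*t - 20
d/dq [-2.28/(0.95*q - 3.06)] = 2.166/(0.95*q - 3.06)^2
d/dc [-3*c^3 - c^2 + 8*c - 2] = -9*c^2 - 2*c + 8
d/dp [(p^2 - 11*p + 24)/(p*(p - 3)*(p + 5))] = (-p^2 + 16*p + 40)/(p^2*(p^2 + 10*p + 25))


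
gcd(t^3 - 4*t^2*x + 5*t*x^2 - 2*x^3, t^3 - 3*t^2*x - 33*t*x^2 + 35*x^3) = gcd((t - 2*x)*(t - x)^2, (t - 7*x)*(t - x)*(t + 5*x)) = -t + x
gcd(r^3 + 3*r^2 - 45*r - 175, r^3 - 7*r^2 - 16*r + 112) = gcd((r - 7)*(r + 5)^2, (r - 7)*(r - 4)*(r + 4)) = r - 7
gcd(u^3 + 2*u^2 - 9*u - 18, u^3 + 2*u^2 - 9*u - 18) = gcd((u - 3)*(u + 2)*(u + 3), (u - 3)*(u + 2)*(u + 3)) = u^3 + 2*u^2 - 9*u - 18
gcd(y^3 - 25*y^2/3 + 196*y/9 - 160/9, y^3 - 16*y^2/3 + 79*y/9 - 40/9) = y^2 - 13*y/3 + 40/9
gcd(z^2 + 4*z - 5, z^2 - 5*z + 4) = z - 1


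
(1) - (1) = 0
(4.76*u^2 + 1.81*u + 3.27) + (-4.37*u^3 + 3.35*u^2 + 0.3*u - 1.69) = -4.37*u^3 + 8.11*u^2 + 2.11*u + 1.58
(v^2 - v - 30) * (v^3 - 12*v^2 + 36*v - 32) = v^5 - 13*v^4 + 18*v^3 + 292*v^2 - 1048*v + 960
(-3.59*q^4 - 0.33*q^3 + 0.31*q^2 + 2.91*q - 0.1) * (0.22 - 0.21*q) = 0.7539*q^5 - 0.7205*q^4 - 0.1377*q^3 - 0.5429*q^2 + 0.6612*q - 0.022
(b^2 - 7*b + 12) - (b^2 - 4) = 16 - 7*b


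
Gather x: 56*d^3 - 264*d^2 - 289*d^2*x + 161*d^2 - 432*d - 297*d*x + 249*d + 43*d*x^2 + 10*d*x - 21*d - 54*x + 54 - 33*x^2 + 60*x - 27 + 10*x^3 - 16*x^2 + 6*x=56*d^3 - 103*d^2 - 204*d + 10*x^3 + x^2*(43*d - 49) + x*(-289*d^2 - 287*d + 12) + 27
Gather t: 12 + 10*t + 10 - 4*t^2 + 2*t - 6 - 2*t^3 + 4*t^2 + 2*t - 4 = -2*t^3 + 14*t + 12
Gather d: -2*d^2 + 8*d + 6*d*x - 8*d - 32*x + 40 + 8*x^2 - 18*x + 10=-2*d^2 + 6*d*x + 8*x^2 - 50*x + 50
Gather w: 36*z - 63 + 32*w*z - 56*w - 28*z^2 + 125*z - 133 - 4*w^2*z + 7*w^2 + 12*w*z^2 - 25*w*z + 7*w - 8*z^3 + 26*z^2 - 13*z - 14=w^2*(7 - 4*z) + w*(12*z^2 + 7*z - 49) - 8*z^3 - 2*z^2 + 148*z - 210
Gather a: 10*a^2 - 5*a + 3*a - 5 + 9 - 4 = 10*a^2 - 2*a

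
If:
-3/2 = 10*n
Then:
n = -3/20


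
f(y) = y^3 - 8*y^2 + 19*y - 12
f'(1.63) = 0.89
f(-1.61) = -67.50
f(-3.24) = -191.55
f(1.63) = 2.05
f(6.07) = 32.22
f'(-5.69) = 207.17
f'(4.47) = 7.42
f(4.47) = 2.40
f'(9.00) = 118.00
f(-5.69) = -563.34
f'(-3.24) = 102.33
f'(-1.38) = 46.79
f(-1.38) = -56.08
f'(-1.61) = 52.54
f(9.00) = 240.00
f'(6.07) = 32.41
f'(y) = 3*y^2 - 16*y + 19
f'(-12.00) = 643.00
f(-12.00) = -3120.00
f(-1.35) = -54.69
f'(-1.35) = 46.07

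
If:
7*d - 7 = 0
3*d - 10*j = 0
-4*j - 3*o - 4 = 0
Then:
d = 1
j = 3/10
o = -26/15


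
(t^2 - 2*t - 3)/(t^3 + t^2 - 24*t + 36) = (t + 1)/(t^2 + 4*t - 12)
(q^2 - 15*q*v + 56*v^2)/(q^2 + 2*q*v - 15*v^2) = (q^2 - 15*q*v + 56*v^2)/(q^2 + 2*q*v - 15*v^2)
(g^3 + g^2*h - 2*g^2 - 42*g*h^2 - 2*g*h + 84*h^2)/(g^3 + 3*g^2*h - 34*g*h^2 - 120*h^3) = (g^2 + 7*g*h - 2*g - 14*h)/(g^2 + 9*g*h + 20*h^2)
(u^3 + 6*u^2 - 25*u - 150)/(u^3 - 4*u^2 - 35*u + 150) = (u + 5)/(u - 5)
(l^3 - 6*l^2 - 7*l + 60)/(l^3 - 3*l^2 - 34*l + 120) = (l + 3)/(l + 6)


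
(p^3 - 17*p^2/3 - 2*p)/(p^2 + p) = (p^2 - 17*p/3 - 2)/(p + 1)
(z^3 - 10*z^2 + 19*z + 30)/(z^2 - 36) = (z^2 - 4*z - 5)/(z + 6)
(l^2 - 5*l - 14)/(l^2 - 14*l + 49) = (l + 2)/(l - 7)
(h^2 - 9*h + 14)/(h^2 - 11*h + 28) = (h - 2)/(h - 4)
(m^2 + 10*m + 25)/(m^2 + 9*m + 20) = (m + 5)/(m + 4)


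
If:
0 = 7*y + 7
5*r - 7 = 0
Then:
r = 7/5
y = -1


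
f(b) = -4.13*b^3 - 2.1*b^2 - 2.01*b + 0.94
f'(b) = -12.39*b^2 - 4.2*b - 2.01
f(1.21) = -11.88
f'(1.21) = -25.23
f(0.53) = -1.33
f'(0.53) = -7.72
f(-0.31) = 1.48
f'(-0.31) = -1.90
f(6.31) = -1132.98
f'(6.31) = -521.83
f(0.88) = -5.27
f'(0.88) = -15.30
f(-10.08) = 4037.74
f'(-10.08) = -1218.58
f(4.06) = -318.23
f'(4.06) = -223.29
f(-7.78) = 1834.33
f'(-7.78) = -719.28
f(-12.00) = 6859.30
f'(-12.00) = -1735.77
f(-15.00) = 13497.34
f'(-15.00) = -2726.76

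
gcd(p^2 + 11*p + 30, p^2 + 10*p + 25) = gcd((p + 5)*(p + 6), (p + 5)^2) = p + 5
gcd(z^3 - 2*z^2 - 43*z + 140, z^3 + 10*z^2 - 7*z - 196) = z^2 + 3*z - 28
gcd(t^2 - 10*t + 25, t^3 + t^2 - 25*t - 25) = t - 5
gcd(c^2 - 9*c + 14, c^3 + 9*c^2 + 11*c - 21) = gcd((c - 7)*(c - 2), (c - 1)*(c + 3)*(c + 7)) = 1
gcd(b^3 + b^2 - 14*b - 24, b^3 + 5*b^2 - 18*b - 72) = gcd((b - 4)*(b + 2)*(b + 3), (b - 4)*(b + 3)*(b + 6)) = b^2 - b - 12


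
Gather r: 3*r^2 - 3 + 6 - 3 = 3*r^2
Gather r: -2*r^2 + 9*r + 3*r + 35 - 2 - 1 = -2*r^2 + 12*r + 32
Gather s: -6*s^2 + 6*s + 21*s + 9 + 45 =-6*s^2 + 27*s + 54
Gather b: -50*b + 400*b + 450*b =800*b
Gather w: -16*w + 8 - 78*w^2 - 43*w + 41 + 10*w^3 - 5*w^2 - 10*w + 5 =10*w^3 - 83*w^2 - 69*w + 54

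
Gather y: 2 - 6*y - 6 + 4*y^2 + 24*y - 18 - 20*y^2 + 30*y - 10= -16*y^2 + 48*y - 32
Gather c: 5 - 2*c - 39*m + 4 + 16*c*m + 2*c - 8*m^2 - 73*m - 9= 16*c*m - 8*m^2 - 112*m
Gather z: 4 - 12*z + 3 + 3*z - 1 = 6 - 9*z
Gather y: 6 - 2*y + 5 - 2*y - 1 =10 - 4*y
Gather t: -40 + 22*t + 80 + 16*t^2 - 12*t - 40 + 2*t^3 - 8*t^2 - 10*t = 2*t^3 + 8*t^2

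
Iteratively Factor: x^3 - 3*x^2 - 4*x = (x)*(x^2 - 3*x - 4) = x*(x + 1)*(x - 4)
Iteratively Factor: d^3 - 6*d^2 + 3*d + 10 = (d + 1)*(d^2 - 7*d + 10) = (d - 5)*(d + 1)*(d - 2)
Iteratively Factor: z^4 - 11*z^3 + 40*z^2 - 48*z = (z)*(z^3 - 11*z^2 + 40*z - 48) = z*(z - 4)*(z^2 - 7*z + 12) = z*(z - 4)*(z - 3)*(z - 4)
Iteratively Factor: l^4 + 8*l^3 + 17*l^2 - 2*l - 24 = (l + 3)*(l^3 + 5*l^2 + 2*l - 8) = (l + 3)*(l + 4)*(l^2 + l - 2) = (l - 1)*(l + 3)*(l + 4)*(l + 2)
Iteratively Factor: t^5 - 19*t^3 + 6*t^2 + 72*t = (t - 3)*(t^4 + 3*t^3 - 10*t^2 - 24*t) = (t - 3)*(t + 2)*(t^3 + t^2 - 12*t) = t*(t - 3)*(t + 2)*(t^2 + t - 12) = t*(t - 3)*(t + 2)*(t + 4)*(t - 3)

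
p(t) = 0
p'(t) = 0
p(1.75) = 0.00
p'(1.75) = 0.00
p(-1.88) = 0.00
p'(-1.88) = 0.00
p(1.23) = 0.00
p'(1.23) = 0.00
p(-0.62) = 0.00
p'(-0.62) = 0.00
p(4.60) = 0.00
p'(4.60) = 0.00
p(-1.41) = 0.00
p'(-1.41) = 0.00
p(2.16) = 0.00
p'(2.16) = 0.00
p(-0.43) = 0.00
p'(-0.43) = 0.00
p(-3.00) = 0.00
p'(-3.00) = 0.00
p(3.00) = 0.00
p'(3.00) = 0.00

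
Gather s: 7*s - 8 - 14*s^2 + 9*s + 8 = -14*s^2 + 16*s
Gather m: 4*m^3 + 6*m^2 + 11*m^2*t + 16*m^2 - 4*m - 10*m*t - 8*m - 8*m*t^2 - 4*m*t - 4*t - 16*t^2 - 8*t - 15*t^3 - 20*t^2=4*m^3 + m^2*(11*t + 22) + m*(-8*t^2 - 14*t - 12) - 15*t^3 - 36*t^2 - 12*t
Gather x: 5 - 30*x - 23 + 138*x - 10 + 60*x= 168*x - 28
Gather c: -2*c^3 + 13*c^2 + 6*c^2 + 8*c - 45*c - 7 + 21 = -2*c^3 + 19*c^2 - 37*c + 14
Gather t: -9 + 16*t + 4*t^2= 4*t^2 + 16*t - 9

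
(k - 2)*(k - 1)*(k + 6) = k^3 + 3*k^2 - 16*k + 12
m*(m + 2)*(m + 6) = m^3 + 8*m^2 + 12*m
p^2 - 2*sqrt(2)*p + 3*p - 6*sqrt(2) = (p + 3)*(p - 2*sqrt(2))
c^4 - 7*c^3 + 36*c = c*(c - 6)*(c - 3)*(c + 2)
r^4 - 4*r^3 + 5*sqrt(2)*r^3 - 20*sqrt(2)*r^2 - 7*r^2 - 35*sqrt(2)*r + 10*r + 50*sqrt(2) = (r - 5)*(r - 1)*(r + 2)*(r + 5*sqrt(2))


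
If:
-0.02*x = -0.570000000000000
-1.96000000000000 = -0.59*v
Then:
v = 3.32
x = 28.50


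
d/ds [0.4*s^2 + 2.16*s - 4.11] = 0.8*s + 2.16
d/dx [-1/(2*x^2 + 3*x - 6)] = (4*x + 3)/(2*x^2 + 3*x - 6)^2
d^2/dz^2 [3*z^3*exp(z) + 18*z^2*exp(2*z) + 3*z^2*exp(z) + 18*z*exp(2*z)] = 3*(z^3 + 24*z^2*exp(z) + 7*z^2 + 72*z*exp(z) + 10*z + 36*exp(z) + 2)*exp(z)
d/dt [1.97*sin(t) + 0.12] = 1.97*cos(t)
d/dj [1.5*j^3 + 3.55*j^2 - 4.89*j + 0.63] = 4.5*j^2 + 7.1*j - 4.89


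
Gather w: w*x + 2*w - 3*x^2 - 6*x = w*(x + 2) - 3*x^2 - 6*x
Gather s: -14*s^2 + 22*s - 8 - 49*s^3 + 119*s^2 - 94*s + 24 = -49*s^3 + 105*s^2 - 72*s + 16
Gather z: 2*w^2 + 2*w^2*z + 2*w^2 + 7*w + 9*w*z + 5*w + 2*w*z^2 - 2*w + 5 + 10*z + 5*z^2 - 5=4*w^2 + 10*w + z^2*(2*w + 5) + z*(2*w^2 + 9*w + 10)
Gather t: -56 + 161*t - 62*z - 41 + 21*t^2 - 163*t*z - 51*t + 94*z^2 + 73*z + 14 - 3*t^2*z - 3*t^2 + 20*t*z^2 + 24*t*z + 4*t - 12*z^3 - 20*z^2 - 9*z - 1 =t^2*(18 - 3*z) + t*(20*z^2 - 139*z + 114) - 12*z^3 + 74*z^2 + 2*z - 84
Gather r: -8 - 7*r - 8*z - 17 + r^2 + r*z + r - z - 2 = r^2 + r*(z - 6) - 9*z - 27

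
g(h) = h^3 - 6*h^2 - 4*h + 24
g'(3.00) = -13.00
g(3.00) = -15.00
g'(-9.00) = 347.00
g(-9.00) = -1155.00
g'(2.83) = -13.93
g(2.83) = -12.71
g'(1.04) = -13.24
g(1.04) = 14.48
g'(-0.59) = 4.12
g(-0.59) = 24.07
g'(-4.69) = 118.27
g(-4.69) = -192.38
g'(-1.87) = 28.93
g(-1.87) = 3.96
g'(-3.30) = 68.27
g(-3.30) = -64.08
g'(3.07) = -12.57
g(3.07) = -15.89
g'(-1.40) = 18.68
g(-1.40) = 15.10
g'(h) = 3*h^2 - 12*h - 4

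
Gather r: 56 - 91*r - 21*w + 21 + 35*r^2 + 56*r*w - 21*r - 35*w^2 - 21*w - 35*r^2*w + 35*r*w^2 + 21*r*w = r^2*(35 - 35*w) + r*(35*w^2 + 77*w - 112) - 35*w^2 - 42*w + 77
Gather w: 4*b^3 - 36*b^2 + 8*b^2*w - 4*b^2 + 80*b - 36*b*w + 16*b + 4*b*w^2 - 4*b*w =4*b^3 - 40*b^2 + 4*b*w^2 + 96*b + w*(8*b^2 - 40*b)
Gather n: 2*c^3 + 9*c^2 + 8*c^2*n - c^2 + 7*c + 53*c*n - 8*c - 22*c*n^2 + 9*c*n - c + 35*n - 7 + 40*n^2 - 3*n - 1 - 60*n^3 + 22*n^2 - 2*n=2*c^3 + 8*c^2 - 2*c - 60*n^3 + n^2*(62 - 22*c) + n*(8*c^2 + 62*c + 30) - 8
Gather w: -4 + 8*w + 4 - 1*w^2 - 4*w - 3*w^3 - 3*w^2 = -3*w^3 - 4*w^2 + 4*w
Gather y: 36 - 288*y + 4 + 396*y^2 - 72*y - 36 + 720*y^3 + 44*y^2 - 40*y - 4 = 720*y^3 + 440*y^2 - 400*y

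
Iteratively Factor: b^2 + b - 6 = (b + 3)*(b - 2)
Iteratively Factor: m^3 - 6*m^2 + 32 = (m - 4)*(m^2 - 2*m - 8) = (m - 4)*(m + 2)*(m - 4)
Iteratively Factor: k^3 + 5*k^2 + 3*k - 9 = (k + 3)*(k^2 + 2*k - 3) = (k + 3)^2*(k - 1)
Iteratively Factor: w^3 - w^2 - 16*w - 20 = (w - 5)*(w^2 + 4*w + 4) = (w - 5)*(w + 2)*(w + 2)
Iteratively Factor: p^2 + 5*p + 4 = (p + 4)*(p + 1)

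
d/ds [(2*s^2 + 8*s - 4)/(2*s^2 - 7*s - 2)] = 2*(-15*s^2 + 4*s - 22)/(4*s^4 - 28*s^3 + 41*s^2 + 28*s + 4)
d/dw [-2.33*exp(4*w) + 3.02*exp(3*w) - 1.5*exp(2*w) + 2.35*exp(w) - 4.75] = (-9.32*exp(3*w) + 9.06*exp(2*w) - 3.0*exp(w) + 2.35)*exp(w)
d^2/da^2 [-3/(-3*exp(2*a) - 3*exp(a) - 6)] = (2*(2*exp(a) + 1)^2*exp(a) - (4*exp(a) + 1)*(exp(2*a) + exp(a) + 2))*exp(a)/(exp(2*a) + exp(a) + 2)^3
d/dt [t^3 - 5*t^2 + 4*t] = 3*t^2 - 10*t + 4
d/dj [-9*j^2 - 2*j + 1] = -18*j - 2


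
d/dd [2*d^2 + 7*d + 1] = 4*d + 7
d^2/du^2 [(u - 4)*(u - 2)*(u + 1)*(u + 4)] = 12*u^2 - 6*u - 36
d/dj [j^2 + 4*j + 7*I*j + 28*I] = 2*j + 4 + 7*I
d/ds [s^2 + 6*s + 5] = 2*s + 6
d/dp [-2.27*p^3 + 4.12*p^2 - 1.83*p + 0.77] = -6.81*p^2 + 8.24*p - 1.83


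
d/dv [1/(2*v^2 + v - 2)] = (-4*v - 1)/(2*v^2 + v - 2)^2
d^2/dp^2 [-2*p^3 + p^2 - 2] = 2 - 12*p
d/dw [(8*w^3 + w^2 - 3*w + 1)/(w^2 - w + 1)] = 2*(4*w^4 - 8*w^3 + 13*w^2 - 1)/(w^4 - 2*w^3 + 3*w^2 - 2*w + 1)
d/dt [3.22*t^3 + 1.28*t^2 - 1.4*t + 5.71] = 9.66*t^2 + 2.56*t - 1.4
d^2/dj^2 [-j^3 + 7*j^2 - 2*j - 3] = 14 - 6*j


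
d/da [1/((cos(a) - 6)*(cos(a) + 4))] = 2*(cos(a) - 1)*sin(a)/((cos(a) - 6)^2*(cos(a) + 4)^2)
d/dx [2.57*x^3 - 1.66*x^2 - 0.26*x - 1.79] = 7.71*x^2 - 3.32*x - 0.26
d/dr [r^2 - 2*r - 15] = 2*r - 2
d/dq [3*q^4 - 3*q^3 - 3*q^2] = 3*q*(4*q^2 - 3*q - 2)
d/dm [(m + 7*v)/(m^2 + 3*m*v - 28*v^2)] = -1/(m^2 - 8*m*v + 16*v^2)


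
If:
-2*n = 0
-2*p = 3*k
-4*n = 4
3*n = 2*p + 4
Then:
No Solution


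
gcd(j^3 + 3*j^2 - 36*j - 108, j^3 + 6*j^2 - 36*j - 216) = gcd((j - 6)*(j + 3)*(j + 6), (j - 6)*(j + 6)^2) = j^2 - 36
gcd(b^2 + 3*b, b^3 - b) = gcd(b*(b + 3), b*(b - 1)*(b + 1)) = b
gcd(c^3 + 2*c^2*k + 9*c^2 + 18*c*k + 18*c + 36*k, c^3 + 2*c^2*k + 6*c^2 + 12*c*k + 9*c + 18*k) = c^2 + 2*c*k + 3*c + 6*k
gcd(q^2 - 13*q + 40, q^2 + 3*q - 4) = 1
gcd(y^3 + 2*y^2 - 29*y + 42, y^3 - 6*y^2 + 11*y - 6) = y^2 - 5*y + 6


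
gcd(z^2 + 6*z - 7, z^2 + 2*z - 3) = z - 1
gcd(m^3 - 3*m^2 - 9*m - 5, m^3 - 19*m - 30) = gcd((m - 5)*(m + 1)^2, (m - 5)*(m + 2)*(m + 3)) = m - 5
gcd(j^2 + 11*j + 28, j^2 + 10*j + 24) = j + 4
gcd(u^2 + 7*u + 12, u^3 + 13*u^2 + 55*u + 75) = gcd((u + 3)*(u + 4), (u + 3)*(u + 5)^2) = u + 3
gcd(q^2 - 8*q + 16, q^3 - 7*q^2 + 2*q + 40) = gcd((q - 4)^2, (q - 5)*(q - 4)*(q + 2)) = q - 4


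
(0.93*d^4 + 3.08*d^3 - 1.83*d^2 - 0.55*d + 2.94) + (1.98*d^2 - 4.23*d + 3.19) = 0.93*d^4 + 3.08*d^3 + 0.15*d^2 - 4.78*d + 6.13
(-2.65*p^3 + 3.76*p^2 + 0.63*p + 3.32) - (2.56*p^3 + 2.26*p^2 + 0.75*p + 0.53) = -5.21*p^3 + 1.5*p^2 - 0.12*p + 2.79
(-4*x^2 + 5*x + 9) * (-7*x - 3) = 28*x^3 - 23*x^2 - 78*x - 27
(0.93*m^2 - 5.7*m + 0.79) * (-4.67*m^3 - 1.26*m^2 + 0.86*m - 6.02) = -4.3431*m^5 + 25.4472*m^4 + 4.2925*m^3 - 11.496*m^2 + 34.9934*m - 4.7558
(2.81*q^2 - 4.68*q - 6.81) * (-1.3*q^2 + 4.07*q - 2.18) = -3.653*q^4 + 17.5207*q^3 - 16.3204*q^2 - 17.5143*q + 14.8458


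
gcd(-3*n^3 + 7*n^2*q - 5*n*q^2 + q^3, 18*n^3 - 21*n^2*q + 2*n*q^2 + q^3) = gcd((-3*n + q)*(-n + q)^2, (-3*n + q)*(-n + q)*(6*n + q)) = 3*n^2 - 4*n*q + q^2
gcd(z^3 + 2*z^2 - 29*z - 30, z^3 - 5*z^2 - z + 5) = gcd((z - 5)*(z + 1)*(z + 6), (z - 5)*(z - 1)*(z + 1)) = z^2 - 4*z - 5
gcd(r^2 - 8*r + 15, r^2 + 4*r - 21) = r - 3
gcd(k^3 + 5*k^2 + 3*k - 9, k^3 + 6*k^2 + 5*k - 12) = k^2 + 2*k - 3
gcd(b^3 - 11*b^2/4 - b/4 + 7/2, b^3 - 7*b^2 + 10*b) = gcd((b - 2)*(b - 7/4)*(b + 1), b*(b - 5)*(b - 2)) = b - 2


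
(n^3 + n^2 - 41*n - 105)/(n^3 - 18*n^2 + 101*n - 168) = (n^2 + 8*n + 15)/(n^2 - 11*n + 24)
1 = 1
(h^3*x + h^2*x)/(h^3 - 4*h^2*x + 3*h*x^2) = h*x*(h + 1)/(h^2 - 4*h*x + 3*x^2)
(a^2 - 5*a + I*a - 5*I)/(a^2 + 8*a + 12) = (a^2 + a*(-5 + I) - 5*I)/(a^2 + 8*a + 12)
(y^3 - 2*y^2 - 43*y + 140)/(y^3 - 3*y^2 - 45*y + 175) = (y - 4)/(y - 5)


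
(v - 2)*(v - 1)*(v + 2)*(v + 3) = v^4 + 2*v^3 - 7*v^2 - 8*v + 12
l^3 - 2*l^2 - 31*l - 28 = (l - 7)*(l + 1)*(l + 4)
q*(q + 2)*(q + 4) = q^3 + 6*q^2 + 8*q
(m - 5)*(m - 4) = m^2 - 9*m + 20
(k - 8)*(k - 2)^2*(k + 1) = k^4 - 11*k^3 + 24*k^2 + 4*k - 32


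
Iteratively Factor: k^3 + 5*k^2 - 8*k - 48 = (k + 4)*(k^2 + k - 12) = (k + 4)^2*(k - 3)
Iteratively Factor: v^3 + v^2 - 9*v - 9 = (v - 3)*(v^2 + 4*v + 3) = (v - 3)*(v + 3)*(v + 1)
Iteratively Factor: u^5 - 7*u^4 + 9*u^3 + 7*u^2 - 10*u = (u + 1)*(u^4 - 8*u^3 + 17*u^2 - 10*u) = u*(u + 1)*(u^3 - 8*u^2 + 17*u - 10) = u*(u - 2)*(u + 1)*(u^2 - 6*u + 5) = u*(u - 5)*(u - 2)*(u + 1)*(u - 1)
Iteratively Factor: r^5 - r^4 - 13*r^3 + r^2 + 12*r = (r + 1)*(r^4 - 2*r^3 - 11*r^2 + 12*r) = (r + 1)*(r + 3)*(r^3 - 5*r^2 + 4*r) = (r - 1)*(r + 1)*(r + 3)*(r^2 - 4*r) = r*(r - 1)*(r + 1)*(r + 3)*(r - 4)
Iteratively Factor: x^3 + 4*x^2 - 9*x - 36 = (x - 3)*(x^2 + 7*x + 12) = (x - 3)*(x + 4)*(x + 3)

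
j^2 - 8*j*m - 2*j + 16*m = (j - 2)*(j - 8*m)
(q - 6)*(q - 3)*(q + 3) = q^3 - 6*q^2 - 9*q + 54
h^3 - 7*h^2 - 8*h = h*(h - 8)*(h + 1)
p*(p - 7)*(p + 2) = p^3 - 5*p^2 - 14*p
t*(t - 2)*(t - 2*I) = t^3 - 2*t^2 - 2*I*t^2 + 4*I*t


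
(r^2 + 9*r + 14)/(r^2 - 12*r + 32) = (r^2 + 9*r + 14)/(r^2 - 12*r + 32)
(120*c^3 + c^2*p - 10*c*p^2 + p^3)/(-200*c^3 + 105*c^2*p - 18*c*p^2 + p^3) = (3*c + p)/(-5*c + p)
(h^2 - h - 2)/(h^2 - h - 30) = (-h^2 + h + 2)/(-h^2 + h + 30)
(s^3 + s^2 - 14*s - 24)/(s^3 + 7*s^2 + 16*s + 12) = (s - 4)/(s + 2)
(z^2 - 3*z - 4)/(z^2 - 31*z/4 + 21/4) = 4*(z^2 - 3*z - 4)/(4*z^2 - 31*z + 21)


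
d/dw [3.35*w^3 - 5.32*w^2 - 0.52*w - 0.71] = 10.05*w^2 - 10.64*w - 0.52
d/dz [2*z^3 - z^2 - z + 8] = 6*z^2 - 2*z - 1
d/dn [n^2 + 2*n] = 2*n + 2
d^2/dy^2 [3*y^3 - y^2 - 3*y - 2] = 18*y - 2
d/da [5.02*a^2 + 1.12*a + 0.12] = 10.04*a + 1.12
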